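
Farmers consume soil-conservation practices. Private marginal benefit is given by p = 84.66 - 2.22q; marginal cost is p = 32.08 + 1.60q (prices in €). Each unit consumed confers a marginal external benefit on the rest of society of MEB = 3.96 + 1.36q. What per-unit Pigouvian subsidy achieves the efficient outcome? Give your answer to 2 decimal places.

Social marginal benefit = demand + MEB = 88.62 - 0.86q.
Set SMB = MC: 88.62 - 0.86q = 32.08 + 1.60q → q* = 22.9837.
The Pigouvian subsidy equals MEB at q*: 3.96 + 1.36×22.9837 = 35.2178.

subsidy = €35.22 per unit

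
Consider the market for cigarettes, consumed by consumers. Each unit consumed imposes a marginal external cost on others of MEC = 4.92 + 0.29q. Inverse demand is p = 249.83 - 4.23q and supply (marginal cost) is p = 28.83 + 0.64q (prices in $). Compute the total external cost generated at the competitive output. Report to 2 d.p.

$521.87

Market equilibrium (private): 28.83 + 0.64q = 249.83 - 4.23q → q_m = 45.3799.
Total external cost = ∫₀^{q_m} (4.92 + 0.29q) dq = 4.92×45.3799 + ½×0.29×45.3799² = 521.8727.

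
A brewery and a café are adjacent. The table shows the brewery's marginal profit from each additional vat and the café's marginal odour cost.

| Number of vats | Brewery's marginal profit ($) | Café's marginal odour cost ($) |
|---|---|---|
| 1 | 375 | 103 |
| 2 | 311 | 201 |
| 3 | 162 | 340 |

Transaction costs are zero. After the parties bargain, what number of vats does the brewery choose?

Bargaining reaches the level where marginal profit last exceeds marginal odour cost.
That holds through level 2 (311 ≥ 201) but not at 3 (162 < 340).

2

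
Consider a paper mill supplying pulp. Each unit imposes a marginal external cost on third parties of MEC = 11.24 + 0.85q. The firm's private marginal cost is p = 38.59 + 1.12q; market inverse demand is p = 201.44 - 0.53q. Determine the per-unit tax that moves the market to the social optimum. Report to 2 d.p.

tax = 62.79 per unit

Social marginal cost = private MC + MEC = 49.83 + 1.97q.
Set SMC = demand: 49.83 + 1.97q = 201.44 - 0.53q → q* = 60.6440.
The Pigouvian tax equals MEC at q*: 11.24 + 0.85×60.6440 = 62.7874.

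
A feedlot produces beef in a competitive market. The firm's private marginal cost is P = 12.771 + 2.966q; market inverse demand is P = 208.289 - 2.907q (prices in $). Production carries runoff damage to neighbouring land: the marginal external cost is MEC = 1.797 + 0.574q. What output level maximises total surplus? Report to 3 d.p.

q* = 30.048

Social marginal cost = private MC + MEC = 14.568 + 3.540q.
Set SMC = demand: 14.568 + 3.540q = 208.289 - 2.907q → q* = 30.0482.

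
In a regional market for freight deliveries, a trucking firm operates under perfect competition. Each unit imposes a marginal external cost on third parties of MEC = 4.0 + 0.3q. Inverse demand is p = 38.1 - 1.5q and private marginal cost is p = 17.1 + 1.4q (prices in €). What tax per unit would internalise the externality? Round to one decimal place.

Social marginal cost = private MC + MEC = 21.1 + 1.7q.
Set SMC = demand: 21.1 + 1.7q = 38.1 - 1.5q → q* = 5.3125.
The Pigouvian tax equals MEC at q*: 4.0 + 0.3×5.3125 = 5.5938.

tax = €5.6 per unit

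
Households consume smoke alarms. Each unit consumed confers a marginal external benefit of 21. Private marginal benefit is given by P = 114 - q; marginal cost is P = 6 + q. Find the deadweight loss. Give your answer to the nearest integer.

Market equilibrium (private): 6 + q = 114 - q → q_m = 54.0000.
Social marginal benefit = demand + MEB = 135 - q.
Set SMB = MC: 135 - q = 6 + q → q* = 64.5000.
The welfare-loss triangle has base |q_m − q*| and height MEB(q_m) (the vertical gap between SMB and MC is zero at q* and MEB at q_m).
DWL = ½ × 10.5000 × 21.0000 = 110.2500.

DWL = 110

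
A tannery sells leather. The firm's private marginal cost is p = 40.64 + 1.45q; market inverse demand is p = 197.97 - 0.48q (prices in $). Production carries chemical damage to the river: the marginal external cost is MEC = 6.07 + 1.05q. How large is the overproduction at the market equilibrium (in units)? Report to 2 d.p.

30.76 units

Market equilibrium (private): 40.64 + 1.45q = 197.97 - 0.48q → q_m = 81.5181.
Social marginal cost = private MC + MEC = 46.71 + 2.50q.
Set SMC = demand: 46.71 + 2.50q = 197.97 - 0.48q → q* = 50.7584.
Gap = |81.5181 − 50.7584| = 30.7597.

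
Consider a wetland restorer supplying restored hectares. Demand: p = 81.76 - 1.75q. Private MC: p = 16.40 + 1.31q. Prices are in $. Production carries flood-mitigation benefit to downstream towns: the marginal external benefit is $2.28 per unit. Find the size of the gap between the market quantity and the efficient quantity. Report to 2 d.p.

0.75 units

Market equilibrium (private): 16.40 + 1.31q = 81.76 - 1.75q → q_m = 21.3595.
Social marginal cost = private MC − MEB = 14.12 + 1.31q.
Set SMC = demand: 14.12 + 1.31q = 81.76 - 1.75q → q* = 22.1046.
Gap = |21.3595 − 22.1046| = 0.7451.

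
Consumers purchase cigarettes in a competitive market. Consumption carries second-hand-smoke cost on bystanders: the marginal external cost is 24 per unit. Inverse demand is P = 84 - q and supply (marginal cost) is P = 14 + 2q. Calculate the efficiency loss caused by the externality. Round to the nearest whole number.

DWL = 96

Market equilibrium (private): 14 + 2q = 84 - q → q_m = 23.3333.
Social marginal benefit = demand − MEC = 60 - q.
Set SMB = MC: 60 - q = 14 + 2q → q* = 15.3333.
The loss is the area between SMB and MC from q* to q_m; with linear curves that's a triangle of height MEC(q_m).
DWL = ½ × 8.0000 × 24.0000 = 96.0000.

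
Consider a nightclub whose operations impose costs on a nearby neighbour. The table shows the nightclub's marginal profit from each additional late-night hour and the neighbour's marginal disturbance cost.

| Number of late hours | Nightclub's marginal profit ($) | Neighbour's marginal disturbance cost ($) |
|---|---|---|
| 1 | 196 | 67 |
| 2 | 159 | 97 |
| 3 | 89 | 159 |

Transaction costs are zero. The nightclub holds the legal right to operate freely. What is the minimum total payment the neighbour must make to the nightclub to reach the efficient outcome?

$89

Left alone the nightclub would choose level 3 (marginal profit stays positive).
Efficient level: k* = 2 (marginal profit ≥ marginal disturbance cost through 2).
The neighbour must at least cover the nightclub's forgone profit from cutting 3→2: 89 = 89.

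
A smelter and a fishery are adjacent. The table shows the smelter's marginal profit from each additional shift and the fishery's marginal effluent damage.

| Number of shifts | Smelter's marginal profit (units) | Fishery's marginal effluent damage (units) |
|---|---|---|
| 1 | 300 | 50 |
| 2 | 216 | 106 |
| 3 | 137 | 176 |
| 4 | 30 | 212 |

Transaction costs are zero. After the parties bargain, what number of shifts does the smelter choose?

Bargaining reaches the level where marginal profit last exceeds marginal effluent damage.
That holds through level 2 (216 ≥ 106) but not at 3 (137 < 176).

2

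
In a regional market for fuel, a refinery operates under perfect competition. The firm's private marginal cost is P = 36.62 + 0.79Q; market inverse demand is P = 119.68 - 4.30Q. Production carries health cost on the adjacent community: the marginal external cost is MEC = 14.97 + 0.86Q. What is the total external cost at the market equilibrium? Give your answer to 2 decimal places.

Market equilibrium (private): 36.62 + 0.79Q = 119.68 - 4.30Q → Q_m = 16.3183.
Total external cost = ∫₀^{Q_m} (14.97 + 0.86Q) dQ = 14.97×16.3183 + ½×0.86×16.3183² = 358.7883.

358.79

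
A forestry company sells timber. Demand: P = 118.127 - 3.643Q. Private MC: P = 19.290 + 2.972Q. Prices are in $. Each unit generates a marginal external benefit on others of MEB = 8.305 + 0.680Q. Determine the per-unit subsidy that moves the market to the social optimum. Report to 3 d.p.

subsidy = $20.581 per unit

Social marginal cost = private MC − MEB = 10.985 + 2.292Q.
Set SMC = demand: 10.985 + 2.292Q = 118.127 - 3.643Q → Q* = 18.0526.
The Pigouvian subsidy equals MEB at Q*: 8.305 + 0.680×18.0526 = 20.5808.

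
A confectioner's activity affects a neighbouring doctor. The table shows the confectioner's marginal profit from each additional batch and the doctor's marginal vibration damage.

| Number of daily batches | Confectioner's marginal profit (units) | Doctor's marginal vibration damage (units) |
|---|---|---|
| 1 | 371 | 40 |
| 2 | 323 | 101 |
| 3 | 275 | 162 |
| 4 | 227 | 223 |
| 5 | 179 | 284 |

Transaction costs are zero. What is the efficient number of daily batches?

Bargaining reaches the level where marginal profit last exceeds marginal vibration damage.
That holds through level 4 (227 ≥ 223) but not at 5 (179 < 284).

4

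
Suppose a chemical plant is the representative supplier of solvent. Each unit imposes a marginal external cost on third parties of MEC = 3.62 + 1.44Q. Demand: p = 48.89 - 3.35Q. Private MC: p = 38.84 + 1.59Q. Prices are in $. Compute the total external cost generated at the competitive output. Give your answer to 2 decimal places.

$10.34

Market equilibrium (private): 38.84 + 1.59Q = 48.89 - 3.35Q → Q_m = 2.0344.
Total external cost = ∫₀^{Q_m} (3.62 + 1.44Q) dQ = 3.62×2.0344 + ½×1.44×2.0344² = 10.3445.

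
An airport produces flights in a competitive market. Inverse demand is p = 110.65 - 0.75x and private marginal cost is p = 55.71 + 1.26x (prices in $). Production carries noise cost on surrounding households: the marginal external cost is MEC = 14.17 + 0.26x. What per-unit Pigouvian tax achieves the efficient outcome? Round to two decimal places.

Social marginal cost = private MC + MEC = 69.88 + 1.52x.
Set SMC = demand: 69.88 + 1.52x = 110.65 - 0.75x → x* = 17.9604.
The Pigouvian tax equals MEC at x*: 14.17 + 0.26×17.9604 = 18.8397.

tax = $18.84 per unit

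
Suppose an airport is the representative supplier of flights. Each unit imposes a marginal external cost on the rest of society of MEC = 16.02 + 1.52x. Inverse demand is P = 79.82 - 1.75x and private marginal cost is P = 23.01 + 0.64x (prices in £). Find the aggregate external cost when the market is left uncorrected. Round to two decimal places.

Market equilibrium (private): 23.01 + 0.64x = 79.82 - 1.75x → x_m = 23.7699.
Total external cost = ∫₀^{x_m} (16.02 + 1.52x) dx = 16.02×23.7699 + ½×1.52×23.7699² = 810.2000.

£810.20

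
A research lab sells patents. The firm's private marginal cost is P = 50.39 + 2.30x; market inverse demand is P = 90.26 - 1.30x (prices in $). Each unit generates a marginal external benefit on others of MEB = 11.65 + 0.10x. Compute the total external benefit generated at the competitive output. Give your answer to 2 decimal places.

Market equilibrium (private): 50.39 + 2.30x = 90.26 - 1.30x → x_m = 11.0750.
Total external benefit = ∫₀^{x_m} (11.65 + 0.10x) dx = 11.65×11.0750 + ½×0.10×11.0750² = 135.1565.

$135.16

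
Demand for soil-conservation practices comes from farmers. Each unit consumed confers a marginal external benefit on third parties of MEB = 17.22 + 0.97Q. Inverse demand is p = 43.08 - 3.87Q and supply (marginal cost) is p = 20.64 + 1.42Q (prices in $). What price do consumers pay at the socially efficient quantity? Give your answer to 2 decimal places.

P = $7.55

Social marginal benefit = demand + MEB = 60.30 - 2.90Q.
Set SMB = MC: 60.30 - 2.90Q = 20.64 + 1.42Q → Q* = 9.1806.
Consumer price on the demand curve at Q*: 43.08 − 3.87×9.1806 = 7.5511.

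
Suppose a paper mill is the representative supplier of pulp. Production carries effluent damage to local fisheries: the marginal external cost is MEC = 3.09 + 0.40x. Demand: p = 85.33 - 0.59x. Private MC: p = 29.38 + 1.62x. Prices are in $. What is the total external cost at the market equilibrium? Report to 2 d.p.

Market equilibrium (private): 29.38 + 1.62x = 85.33 - 0.59x → x_m = 25.3167.
Total external cost = ∫₀^{x_m} (3.09 + 0.40x) dx = 3.09×25.3167 + ½×0.40×25.3167² = 206.4157.

$206.42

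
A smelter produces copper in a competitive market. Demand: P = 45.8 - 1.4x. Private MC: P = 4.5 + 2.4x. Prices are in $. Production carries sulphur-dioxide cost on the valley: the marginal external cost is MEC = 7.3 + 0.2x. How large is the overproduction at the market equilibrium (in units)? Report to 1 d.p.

2.4 units

Market equilibrium (private): 4.5 + 2.4x = 45.8 - 1.4x → x_m = 10.8684.
Social marginal cost = private MC + MEC = 11.8 + 2.6x.
Set SMC = demand: 11.8 + 2.6x = 45.8 - 1.4x → x* = 8.5000.
Gap = |10.8684 − 8.5000| = 2.3684.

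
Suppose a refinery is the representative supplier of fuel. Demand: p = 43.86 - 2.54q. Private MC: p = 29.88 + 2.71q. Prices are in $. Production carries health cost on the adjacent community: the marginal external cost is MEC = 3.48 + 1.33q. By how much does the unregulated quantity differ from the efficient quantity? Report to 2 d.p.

Market equilibrium (private): 29.88 + 2.71q = 43.86 - 2.54q → q_m = 2.6629.
Social marginal cost = private MC + MEC = 33.36 + 4.04q.
Set SMC = demand: 33.36 + 4.04q = 43.86 - 2.54q → q* = 1.5957.
Gap = |2.6629 − 1.5957| = 1.0672.

1.07 units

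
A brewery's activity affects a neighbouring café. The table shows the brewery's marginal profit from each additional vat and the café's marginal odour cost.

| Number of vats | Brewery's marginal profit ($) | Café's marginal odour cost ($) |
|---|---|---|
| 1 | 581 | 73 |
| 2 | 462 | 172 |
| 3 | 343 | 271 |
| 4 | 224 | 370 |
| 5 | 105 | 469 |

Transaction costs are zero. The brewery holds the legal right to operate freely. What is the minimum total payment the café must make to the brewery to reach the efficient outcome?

$329

Left alone the brewery would choose level 5 (marginal profit stays positive).
Efficient level: k* = 3 (marginal profit ≥ marginal odour cost through 3).
The café must at least cover the brewery's forgone profit from cutting 5→3: 224 + 105 = 329.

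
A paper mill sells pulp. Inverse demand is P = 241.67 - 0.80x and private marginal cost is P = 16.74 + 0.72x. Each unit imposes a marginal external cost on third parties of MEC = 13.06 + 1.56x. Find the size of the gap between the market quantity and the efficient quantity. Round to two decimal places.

Market equilibrium (private): 16.74 + 0.72x = 241.67 - 0.80x → x_m = 147.9803.
Social marginal cost = private MC + MEC = 29.80 + 2.28x.
Set SMC = demand: 29.80 + 2.28x = 241.67 - 0.80x → x* = 68.7890.
Gap = |147.9803 − 68.7890| = 79.1913.

79.19 units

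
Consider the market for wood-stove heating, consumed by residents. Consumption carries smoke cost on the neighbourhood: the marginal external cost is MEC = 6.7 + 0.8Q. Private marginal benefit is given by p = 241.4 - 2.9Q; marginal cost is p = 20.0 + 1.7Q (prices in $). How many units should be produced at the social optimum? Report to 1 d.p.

Social marginal benefit = demand − MEC = 234.7 - 3.7Q.
Set SMB = MC: 234.7 - 3.7Q = 20.0 + 1.7Q → Q* = 39.7593.

Q* = 39.8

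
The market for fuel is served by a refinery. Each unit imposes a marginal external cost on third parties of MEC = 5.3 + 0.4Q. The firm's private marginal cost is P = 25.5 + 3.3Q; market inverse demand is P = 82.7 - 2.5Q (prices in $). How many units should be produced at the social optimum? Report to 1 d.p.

Social marginal cost = private MC + MEC = 30.8 + 3.7Q.
Set SMC = demand: 30.8 + 3.7Q = 82.7 - 2.5Q → Q* = 8.3710.

Q* = 8.4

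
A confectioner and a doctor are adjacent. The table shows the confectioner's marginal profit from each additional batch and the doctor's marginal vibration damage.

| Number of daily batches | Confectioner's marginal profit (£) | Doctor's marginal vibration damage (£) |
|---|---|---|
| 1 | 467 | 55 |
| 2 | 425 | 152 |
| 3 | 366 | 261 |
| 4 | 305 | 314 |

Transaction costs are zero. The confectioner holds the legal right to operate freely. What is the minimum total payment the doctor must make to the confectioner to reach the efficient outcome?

Left alone the confectioner would choose level 4 (marginal profit stays positive).
Efficient level: k* = 3 (marginal profit ≥ marginal vibration damage through 3).
The doctor must at least cover the confectioner's forgone profit from cutting 4→3: 305 = 305.

£305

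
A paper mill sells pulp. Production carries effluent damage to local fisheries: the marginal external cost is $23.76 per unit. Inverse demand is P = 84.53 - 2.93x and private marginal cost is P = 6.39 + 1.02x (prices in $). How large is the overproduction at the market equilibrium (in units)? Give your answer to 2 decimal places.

Market equilibrium (private): 6.39 + 1.02x = 84.53 - 2.93x → x_m = 19.7823.
Social marginal cost = private MC + MEC = 30.15 + 1.02x.
Set SMC = demand: 30.15 + 1.02x = 84.53 - 2.93x → x* = 13.7671.
Gap = |19.7823 − 13.7671| = 6.0152.

6.02 units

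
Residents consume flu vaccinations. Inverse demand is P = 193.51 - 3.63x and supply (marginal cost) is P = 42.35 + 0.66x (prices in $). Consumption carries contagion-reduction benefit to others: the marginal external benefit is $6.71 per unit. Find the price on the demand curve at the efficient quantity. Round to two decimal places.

Social marginal benefit = demand + MEB = 200.22 - 3.63x.
Set SMB = MC: 200.22 - 3.63x = 42.35 + 0.66x → x* = 36.7995.
Consumer price on the demand curve at x*: 193.51 − 3.63×36.7995 = 59.9278.

P = $59.93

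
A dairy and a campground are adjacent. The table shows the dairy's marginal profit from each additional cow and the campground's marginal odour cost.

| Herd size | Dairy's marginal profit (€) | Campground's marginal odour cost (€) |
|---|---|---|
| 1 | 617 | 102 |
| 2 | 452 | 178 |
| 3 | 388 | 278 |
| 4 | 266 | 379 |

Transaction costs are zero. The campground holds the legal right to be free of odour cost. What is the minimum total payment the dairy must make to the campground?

Efficient level: marginal profit ≥ marginal odour cost through level 3, so k* = 3.
With the campground holding the right, the dairy must at least compensate total damage at k*: 102 + 178 + 278 = 558.

€558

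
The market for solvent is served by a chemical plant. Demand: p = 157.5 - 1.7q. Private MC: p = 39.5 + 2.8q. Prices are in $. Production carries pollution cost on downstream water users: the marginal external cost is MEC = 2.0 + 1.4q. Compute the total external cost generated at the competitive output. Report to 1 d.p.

Market equilibrium (private): 39.5 + 2.8q = 157.5 - 1.7q → q_m = 26.2222.
Total external cost = ∫₀^{q_m} (2.0 + 1.4q) dq = 2.0×26.2222 + ½×1.4×26.2222² = 533.7670.

$533.8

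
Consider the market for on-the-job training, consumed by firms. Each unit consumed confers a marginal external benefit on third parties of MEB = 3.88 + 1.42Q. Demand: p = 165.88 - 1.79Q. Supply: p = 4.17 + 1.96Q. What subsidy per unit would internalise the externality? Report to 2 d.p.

subsidy = 104.80 per unit

Social marginal benefit = demand + MEB = 169.76 - 0.37Q.
Set SMB = MC: 169.76 - 0.37Q = 4.17 + 1.96Q → Q* = 71.0687.
The Pigouvian subsidy equals MEB at Q*: 3.88 + 1.42×71.0687 = 104.7976.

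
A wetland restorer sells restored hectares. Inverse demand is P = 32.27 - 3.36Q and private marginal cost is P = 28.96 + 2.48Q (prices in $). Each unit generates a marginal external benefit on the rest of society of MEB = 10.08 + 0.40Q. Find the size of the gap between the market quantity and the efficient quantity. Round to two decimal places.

1.89 units

Market equilibrium (private): 28.96 + 2.48Q = 32.27 - 3.36Q → Q_m = 0.5668.
Social marginal cost = private MC − MEB = 18.88 + 2.08Q.
Set SMC = demand: 18.88 + 2.08Q = 32.27 - 3.36Q → Q* = 2.4614.
Gap = |0.5668 − 2.4614| = 1.8946.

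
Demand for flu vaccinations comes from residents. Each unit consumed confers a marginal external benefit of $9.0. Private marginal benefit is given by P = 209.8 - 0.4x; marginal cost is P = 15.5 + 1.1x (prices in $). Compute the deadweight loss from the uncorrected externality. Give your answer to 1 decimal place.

DWL = $27.0

Market equilibrium (private): 15.5 + 1.1x = 209.8 - 0.4x → x_m = 129.5333.
Social marginal benefit = demand + MEB = 218.8 - 0.4x.
Set SMB = MC: 218.8 - 0.4x = 15.5 + 1.1x → x* = 135.5333.
The loss is the area between SMB and MC from x* to x_m; with linear curves that's a triangle of height MEB(x_m).
DWL = ½ × 6.0000 × 9.0000 = 27.0000.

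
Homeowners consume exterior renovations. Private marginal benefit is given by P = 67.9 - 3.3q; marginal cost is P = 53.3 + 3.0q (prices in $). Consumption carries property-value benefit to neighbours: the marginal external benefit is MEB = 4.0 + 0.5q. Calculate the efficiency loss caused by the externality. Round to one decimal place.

DWL = $2.3

Market equilibrium (private): 53.3 + 3.0q = 67.9 - 3.3q → q_m = 2.3175.
Social marginal benefit = demand + MEB = 71.9 - 2.8q.
Set SMB = MC: 71.9 - 2.8q = 53.3 + 3.0q → q* = 3.2069.
Between q* and q_m the wedge SMB − MC runs linearly from 0 to MEB(q_m), so the loss is a triangle.
DWL = ½ × 0.8894 × 5.1587 = 2.2941.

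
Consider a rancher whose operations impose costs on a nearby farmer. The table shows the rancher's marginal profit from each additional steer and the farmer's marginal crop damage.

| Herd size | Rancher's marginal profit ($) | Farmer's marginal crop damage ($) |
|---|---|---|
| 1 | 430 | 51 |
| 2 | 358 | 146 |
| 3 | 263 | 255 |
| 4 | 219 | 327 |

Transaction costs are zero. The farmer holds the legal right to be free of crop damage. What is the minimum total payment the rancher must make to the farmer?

$452

Efficient level: marginal profit ≥ marginal crop damage through level 3, so k* = 3.
With the farmer holding the right, the rancher must at least compensate total damage at k*: 51 + 146 + 255 = 452.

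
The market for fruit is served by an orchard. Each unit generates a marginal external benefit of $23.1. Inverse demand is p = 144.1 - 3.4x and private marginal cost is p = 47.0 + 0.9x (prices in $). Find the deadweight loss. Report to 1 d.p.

Market equilibrium (private): 47.0 + 0.9x = 144.1 - 3.4x → x_m = 22.5814.
Social marginal cost = private MC − MEB = 23.9 + 0.9x.
Set SMC = demand: 23.9 + 0.9x = 144.1 - 3.4x → x* = 27.9535.
Height of the DWL triangle at x_m is demand(x_m) − SMC(x_m) = MEB(x_m) = 23.1000.
DWL = ½ × 5.3721 × 23.1000 = 62.0478.

DWL = $62.0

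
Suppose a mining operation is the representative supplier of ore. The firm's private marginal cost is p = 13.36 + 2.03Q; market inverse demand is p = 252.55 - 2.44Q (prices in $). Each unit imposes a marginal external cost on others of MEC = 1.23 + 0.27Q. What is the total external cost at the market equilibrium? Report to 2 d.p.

$452.37

Market equilibrium (private): 13.36 + 2.03Q = 252.55 - 2.44Q → Q_m = 53.5101.
Total external cost = ∫₀^{Q_m} (1.23 + 0.27Q) dQ = 1.23×53.5101 + ½×0.27×53.5101² = 452.3671.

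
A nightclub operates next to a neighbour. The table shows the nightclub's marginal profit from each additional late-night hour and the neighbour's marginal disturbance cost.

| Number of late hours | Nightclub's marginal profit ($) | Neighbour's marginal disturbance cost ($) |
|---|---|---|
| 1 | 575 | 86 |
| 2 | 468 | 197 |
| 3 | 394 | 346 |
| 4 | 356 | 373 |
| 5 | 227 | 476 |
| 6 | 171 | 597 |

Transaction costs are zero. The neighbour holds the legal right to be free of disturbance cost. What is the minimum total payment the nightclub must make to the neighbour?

Efficient level: marginal profit ≥ marginal disturbance cost through level 3, so k* = 3.
With the neighbour holding the right, the nightclub must at least compensate total damage at k*: 86 + 197 + 346 = 629.

$629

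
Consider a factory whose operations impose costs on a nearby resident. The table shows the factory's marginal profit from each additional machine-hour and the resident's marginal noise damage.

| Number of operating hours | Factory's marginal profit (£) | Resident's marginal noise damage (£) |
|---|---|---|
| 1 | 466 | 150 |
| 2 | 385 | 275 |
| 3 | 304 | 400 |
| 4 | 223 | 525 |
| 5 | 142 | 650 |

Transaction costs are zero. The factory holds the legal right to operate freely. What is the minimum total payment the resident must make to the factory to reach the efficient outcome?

£669

Left alone the factory would choose level 5 (marginal profit stays positive).
Efficient level: k* = 2 (marginal profit ≥ marginal noise damage through 2).
The resident must at least cover the factory's forgone profit from cutting 5→2: 304 + 223 + 142 = 669.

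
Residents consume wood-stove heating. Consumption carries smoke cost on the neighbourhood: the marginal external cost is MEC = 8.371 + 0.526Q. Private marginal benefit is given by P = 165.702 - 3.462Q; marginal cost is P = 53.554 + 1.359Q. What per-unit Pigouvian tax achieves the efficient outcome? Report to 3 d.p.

tax = 18.580 per unit

Social marginal benefit = demand − MEC = 157.331 - 3.988Q.
Set SMB = MC: 157.331 - 3.988Q = 53.554 + 1.359Q → Q* = 19.4085.
The Pigouvian tax equals MEC at Q*: 8.371 + 0.526×19.4085 = 18.5799.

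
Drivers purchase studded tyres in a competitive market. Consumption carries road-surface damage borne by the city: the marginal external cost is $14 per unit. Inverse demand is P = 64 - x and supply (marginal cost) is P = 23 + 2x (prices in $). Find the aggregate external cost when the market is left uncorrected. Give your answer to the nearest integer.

Market equilibrium (private): 23 + 2x = 64 - x → x_m = 13.6667.
Total external cost = MEC × x_m = 14 × 13.6667 = 191.3338.

$191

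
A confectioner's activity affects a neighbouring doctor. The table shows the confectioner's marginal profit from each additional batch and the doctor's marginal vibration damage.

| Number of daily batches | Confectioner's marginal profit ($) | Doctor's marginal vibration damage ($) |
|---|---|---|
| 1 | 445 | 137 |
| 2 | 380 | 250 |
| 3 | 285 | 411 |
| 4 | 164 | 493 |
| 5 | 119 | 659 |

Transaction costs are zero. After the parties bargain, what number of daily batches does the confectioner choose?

Bargaining reaches the level where marginal profit last exceeds marginal vibration damage.
That holds through level 2 (380 ≥ 250) but not at 3 (285 < 411).

2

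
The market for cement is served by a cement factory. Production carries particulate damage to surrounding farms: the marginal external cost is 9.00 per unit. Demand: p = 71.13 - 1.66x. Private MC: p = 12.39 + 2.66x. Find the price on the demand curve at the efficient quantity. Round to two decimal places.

P = 52.02

Social marginal cost = private MC + MEC = 21.39 + 2.66x.
Set SMC = demand: 21.39 + 2.66x = 71.13 - 1.66x → x* = 11.5139.
Consumer price on the demand curve at x*: 71.13 − 1.66×11.5139 = 52.0169.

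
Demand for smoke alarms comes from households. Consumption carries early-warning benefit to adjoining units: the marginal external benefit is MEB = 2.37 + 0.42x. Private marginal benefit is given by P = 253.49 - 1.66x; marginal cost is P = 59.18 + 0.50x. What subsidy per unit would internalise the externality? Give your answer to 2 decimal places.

Social marginal benefit = demand + MEB = 255.86 - 1.24x.
Set SMB = MC: 255.86 - 1.24x = 59.18 + 0.50x → x* = 113.0345.
The Pigouvian subsidy equals MEB at x*: 2.37 + 0.42×113.0345 = 49.8445.

subsidy = 49.84 per unit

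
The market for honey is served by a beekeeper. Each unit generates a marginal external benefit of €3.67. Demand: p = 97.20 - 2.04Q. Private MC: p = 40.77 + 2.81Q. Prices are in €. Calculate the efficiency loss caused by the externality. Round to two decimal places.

DWL = €1.39

Market equilibrium (private): 40.77 + 2.81Q = 97.20 - 2.04Q → Q_m = 11.6351.
Social marginal cost = private MC − MEB = 37.10 + 2.81Q.
Set SMC = demand: 37.10 + 2.81Q = 97.20 - 2.04Q → Q* = 12.3918.
The loss is the area between SMC and demand from Q* to Q_m; with linear curves that's a triangle of height MEB(Q_m).
DWL = ½ × 0.7567 × 3.6700 = 1.3885.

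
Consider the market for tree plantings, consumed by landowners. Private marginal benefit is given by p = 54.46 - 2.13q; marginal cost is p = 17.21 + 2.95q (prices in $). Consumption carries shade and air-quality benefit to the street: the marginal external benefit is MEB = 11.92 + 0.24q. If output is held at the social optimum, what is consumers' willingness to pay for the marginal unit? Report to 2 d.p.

Social marginal benefit = demand + MEB = 66.38 - 1.89q.
Set SMB = MC: 66.38 - 1.89q = 17.21 + 2.95q → q* = 10.1591.
Consumer price on the demand curve at q*: 54.46 − 2.13×10.1591 = 32.8211.

P = $32.82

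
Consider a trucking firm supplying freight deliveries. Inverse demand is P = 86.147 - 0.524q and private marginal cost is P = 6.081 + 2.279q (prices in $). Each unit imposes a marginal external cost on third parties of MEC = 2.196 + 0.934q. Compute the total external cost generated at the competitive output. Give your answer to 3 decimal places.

Market equilibrium (private): 6.081 + 2.279q = 86.147 - 0.524q → q_m = 28.5644.
Total external cost = ∫₀^{q_m} (2.196 + 0.934q) dq = 2.196×28.5644 + ½×0.934×28.5644² = 443.7644.

$443.764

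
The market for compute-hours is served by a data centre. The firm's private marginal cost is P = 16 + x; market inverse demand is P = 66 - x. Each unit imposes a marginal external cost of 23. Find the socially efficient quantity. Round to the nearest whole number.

Social marginal cost = private MC + MEC = 39 + x.
Set SMC = demand: 39 + x = 66 - x → x* = 13.5000.

x* = 14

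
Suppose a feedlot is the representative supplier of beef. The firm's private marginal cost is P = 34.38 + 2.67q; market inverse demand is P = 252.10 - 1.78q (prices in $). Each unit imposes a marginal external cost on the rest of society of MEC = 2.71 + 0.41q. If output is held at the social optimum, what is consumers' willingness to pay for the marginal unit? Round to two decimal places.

P = $173.35

Social marginal cost = private MC + MEC = 37.09 + 3.08q.
Set SMC = demand: 37.09 + 3.08q = 252.10 - 1.78q → q* = 44.2407.
Consumer price on the demand curve at q*: 252.10 − 1.78×44.2407 = 173.3516.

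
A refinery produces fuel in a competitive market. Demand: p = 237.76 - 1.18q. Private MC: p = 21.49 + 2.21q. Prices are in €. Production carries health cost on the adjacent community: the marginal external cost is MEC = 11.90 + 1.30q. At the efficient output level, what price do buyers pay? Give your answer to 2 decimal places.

Social marginal cost = private MC + MEC = 33.39 + 3.51q.
Set SMC = demand: 33.39 + 3.51q = 237.76 - 1.18q → q* = 43.5757.
Consumer price on the demand curve at q*: 237.76 − 1.18×43.5757 = 186.3407.

P = €186.34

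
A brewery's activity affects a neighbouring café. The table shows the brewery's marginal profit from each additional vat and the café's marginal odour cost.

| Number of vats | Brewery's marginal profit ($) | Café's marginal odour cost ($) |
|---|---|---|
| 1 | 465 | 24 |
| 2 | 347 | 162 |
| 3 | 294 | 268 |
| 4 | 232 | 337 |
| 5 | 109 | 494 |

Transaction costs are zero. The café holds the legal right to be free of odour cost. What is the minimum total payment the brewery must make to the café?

$454

Efficient level: marginal profit ≥ marginal odour cost through level 3, so k* = 3.
With the café holding the right, the brewery must at least compensate total damage at k*: 24 + 162 + 268 = 454.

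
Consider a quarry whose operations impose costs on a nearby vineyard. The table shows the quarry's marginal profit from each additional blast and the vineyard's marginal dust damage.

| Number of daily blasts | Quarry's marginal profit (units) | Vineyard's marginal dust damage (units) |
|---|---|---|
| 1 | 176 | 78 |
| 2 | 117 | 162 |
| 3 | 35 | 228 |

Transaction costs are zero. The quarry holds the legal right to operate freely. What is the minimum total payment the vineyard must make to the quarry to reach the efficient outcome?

Left alone the quarry would choose level 3 (marginal profit stays positive).
Efficient level: k* = 1 (marginal profit ≥ marginal dust damage through 1).
The vineyard must at least cover the quarry's forgone profit from cutting 3→1: 117 + 35 = 152.

152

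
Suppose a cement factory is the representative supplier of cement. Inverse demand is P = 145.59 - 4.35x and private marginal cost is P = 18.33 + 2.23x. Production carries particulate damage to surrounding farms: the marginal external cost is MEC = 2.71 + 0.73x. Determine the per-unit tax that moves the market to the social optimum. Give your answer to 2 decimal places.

Social marginal cost = private MC + MEC = 21.04 + 2.96x.
Set SMC = demand: 21.04 + 2.96x = 145.59 - 4.35x → x* = 17.0383.
The Pigouvian tax equals MEC at x*: 2.71 + 0.73×17.0383 = 15.1480.

tax = 15.15 per unit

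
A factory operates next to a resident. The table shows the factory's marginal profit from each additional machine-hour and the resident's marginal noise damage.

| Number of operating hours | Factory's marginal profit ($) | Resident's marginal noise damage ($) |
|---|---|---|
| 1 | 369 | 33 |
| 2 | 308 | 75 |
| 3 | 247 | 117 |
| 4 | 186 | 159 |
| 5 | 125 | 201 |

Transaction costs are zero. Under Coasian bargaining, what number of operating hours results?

4

Bargaining reaches the level where marginal profit last exceeds marginal noise damage.
That holds through level 4 (186 ≥ 159) but not at 5 (125 < 201).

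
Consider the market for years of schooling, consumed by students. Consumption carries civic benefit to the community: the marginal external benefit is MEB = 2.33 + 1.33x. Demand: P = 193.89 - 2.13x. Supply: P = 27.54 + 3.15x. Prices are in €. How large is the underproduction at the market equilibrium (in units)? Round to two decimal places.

11.20 units

Market equilibrium (private): 27.54 + 3.15x = 193.89 - 2.13x → x_m = 31.5057.
Social marginal benefit = demand + MEB = 196.22 - 0.80x.
Set SMB = MC: 196.22 - 0.80x = 27.54 + 3.15x → x* = 42.7038.
Gap = |31.5057 − 42.7038| = 11.1981.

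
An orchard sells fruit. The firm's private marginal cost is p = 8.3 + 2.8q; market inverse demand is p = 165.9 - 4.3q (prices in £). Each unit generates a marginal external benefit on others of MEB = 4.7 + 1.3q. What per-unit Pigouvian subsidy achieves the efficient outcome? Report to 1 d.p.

subsidy = £41.1 per unit

Social marginal cost = private MC − MEB = 3.6 + 1.5q.
Set SMC = demand: 3.6 + 1.5q = 165.9 - 4.3q → q* = 27.9828.
The Pigouvian subsidy equals MEB at q*: 4.7 + 1.3×27.9828 = 41.0776.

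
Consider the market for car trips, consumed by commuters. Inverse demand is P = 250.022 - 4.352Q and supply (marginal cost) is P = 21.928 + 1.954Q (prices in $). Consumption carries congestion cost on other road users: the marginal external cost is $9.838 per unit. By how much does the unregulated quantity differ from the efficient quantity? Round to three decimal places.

Market equilibrium (private): 21.928 + 1.954Q = 250.022 - 4.352Q → Q_m = 36.1709.
Social marginal benefit = demand − MEC = 240.184 - 4.352Q.
Set SMB = MC: 240.184 - 4.352Q = 21.928 + 1.954Q → Q* = 34.6108.
Gap = |36.1709 − 34.6108| = 1.5601.

1.560 units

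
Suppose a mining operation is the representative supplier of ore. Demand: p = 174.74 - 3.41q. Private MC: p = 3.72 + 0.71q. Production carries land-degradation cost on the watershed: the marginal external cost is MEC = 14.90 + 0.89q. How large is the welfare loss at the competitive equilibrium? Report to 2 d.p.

Market equilibrium (private): 3.72 + 0.71q = 174.74 - 3.41q → q_m = 41.5097.
Social marginal cost = private MC + MEC = 18.62 + 1.60q.
Set SMC = demand: 18.62 + 1.60q = 174.74 - 3.41q → q* = 31.1617.
The loss is the area between SMC and demand from q* to q_m; with linear curves that's a triangle of height MEC(q_m).
DWL = ½ × 10.3480 × 51.8436 = 268.2388.

DWL = 268.24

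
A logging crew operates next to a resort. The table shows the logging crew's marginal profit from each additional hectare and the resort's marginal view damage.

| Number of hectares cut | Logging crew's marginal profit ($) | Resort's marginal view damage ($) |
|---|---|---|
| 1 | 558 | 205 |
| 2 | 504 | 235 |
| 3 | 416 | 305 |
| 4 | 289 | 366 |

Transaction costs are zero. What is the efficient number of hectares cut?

3

Bargaining reaches the level where marginal profit last exceeds marginal view damage.
That holds through level 3 (416 ≥ 305) but not at 4 (289 < 366).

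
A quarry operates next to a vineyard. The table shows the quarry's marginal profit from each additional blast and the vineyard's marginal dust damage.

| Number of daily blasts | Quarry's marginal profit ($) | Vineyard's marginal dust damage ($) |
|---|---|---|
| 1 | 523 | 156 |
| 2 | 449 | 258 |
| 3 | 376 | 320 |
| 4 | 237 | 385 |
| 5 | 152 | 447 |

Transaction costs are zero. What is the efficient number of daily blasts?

3

Bargaining reaches the level where marginal profit last exceeds marginal dust damage.
That holds through level 3 (376 ≥ 320) but not at 4 (237 < 385).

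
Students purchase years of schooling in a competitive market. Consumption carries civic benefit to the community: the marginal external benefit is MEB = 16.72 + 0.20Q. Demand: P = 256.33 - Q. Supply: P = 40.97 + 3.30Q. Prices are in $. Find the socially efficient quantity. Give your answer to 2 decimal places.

Q* = 56.60

Social marginal benefit = demand + MEB = 273.05 - 0.80Q.
Set SMB = MC: 273.05 - 0.80Q = 40.97 + 3.30Q → Q* = 56.6049.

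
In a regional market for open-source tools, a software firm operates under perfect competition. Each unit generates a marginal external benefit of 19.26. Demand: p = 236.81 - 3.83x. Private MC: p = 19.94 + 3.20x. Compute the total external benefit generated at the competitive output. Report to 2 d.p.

Market equilibrium (private): 19.94 + 3.20x = 236.81 - 3.83x → x_m = 30.8492.
Total external benefit = MEB × x_m = 19.26 × 30.8492 = 594.1556.

594.16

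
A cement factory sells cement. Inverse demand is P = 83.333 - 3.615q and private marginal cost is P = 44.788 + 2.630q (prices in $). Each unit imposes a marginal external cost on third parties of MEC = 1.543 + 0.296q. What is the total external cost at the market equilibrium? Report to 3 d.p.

$15.162

Market equilibrium (private): 44.788 + 2.630q = 83.333 - 3.615q → q_m = 6.1721.
Total external cost = ∫₀^{q_m} (1.543 + 0.296q) dq = 1.543×6.1721 + ½×0.296×6.1721² = 15.1616.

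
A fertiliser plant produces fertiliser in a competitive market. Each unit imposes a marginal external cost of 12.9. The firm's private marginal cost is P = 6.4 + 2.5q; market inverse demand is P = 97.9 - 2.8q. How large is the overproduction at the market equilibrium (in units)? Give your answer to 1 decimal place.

Market equilibrium (private): 6.4 + 2.5q = 97.9 - 2.8q → q_m = 17.2642.
Social marginal cost = private MC + MEC = 19.3 + 2.5q.
Set SMC = demand: 19.3 + 2.5q = 97.9 - 2.8q → q* = 14.8302.
Gap = |17.2642 − 14.8302| = 2.4340.

2.4 units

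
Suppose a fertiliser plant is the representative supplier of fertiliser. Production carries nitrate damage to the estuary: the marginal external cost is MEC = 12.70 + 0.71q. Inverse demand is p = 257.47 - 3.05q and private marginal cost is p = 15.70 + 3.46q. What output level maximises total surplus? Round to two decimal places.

Social marginal cost = private MC + MEC = 28.40 + 4.17q.
Set SMC = demand: 28.40 + 4.17q = 257.47 - 3.05q → q* = 31.7271.

q* = 31.73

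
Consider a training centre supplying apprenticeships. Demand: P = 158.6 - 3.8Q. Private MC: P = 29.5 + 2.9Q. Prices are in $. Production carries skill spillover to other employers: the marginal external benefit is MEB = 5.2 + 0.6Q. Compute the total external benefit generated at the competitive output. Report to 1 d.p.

Market equilibrium (private): 29.5 + 2.9Q = 158.6 - 3.8Q → Q_m = 19.2687.
Total external benefit = ∫₀^{Q_m} (5.2 + 0.6Q) dQ = 5.2×19.2687 + ½×0.6×19.2687² = 211.5821.

$211.6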